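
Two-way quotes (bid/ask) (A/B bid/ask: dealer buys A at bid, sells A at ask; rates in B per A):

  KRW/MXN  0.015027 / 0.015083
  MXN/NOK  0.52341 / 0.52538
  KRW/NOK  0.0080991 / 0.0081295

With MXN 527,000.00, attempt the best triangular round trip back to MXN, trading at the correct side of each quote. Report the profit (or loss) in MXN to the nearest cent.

Net profit: MXN 11,624.51

Best loop MXN → KRW → NOK → MXN:
MXN 527,000.00 ÷ 0.015083 (buy KRW at ask) = KRW 34,939,999
KRW 34,939,999 × 0.0080991 (sell KRW at bid) = NOK 282,982.54
NOK 282,982.54 ÷ 0.52538 (buy MXN at ask) = MXN 538,624.51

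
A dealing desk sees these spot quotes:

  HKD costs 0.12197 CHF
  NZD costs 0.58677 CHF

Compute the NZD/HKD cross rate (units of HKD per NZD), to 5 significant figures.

NZD/HKD = 4.8108

1 NZD × 0.58677 = 0.58677 CHF
0.58677 CHF ÷ 0.12197 = 4.81077 HKD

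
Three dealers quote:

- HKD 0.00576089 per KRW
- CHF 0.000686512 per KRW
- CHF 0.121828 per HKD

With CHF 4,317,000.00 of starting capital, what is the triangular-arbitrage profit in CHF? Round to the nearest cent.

Profitable loop is CHF → KRW → HKD → CHF:
CHF 4,317,000.00 ÷ 0.000686512 = KRW 6,288,309,600
KRW 6,288,309,600 × 0.00576089 = HKD 36,226,259.89
HKD 36,226,259.89 × 0.121828 = CHF 4,413,372.79
Profit = CHF 4,413,372.79 − CHF 4,317,000.00

Profit: CHF 96,372.79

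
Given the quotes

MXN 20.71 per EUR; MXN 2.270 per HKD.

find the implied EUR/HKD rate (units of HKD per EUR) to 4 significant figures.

1 EUR × 20.71 = 20.71 MXN
20.71 MXN ÷ 2.270 = 9.12335 HKD

EUR/HKD = 9.123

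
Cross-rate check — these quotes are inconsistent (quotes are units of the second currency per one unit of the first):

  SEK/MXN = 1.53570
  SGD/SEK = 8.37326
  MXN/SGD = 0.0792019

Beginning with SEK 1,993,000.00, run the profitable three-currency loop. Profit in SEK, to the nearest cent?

Profit: SEK 36,756.12

Profitable loop is SEK → MXN → SGD → SEK:
SEK 1,993,000.00 × 1.53570 = MXN 3,060,650.10
MXN 3,060,650.10 × 0.0792019 = SGD 242,409.30
SGD 242,409.30 × 8.37326 = SEK 2,029,756.12
Profit = SEK 2,029,756.12 − SEK 1,993,000.00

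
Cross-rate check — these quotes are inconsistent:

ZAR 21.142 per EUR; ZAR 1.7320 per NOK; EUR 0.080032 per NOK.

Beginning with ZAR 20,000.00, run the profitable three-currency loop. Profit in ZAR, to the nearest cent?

Profit: ZAR 472.37

Profitable loop is ZAR → EUR → NOK → ZAR:
ZAR 20,000.00 ÷ 21.142 = EUR 945.98
EUR 945.98 ÷ 0.080032 = NOK 11,820.08
NOK 11,820.08 × 1.7320 = ZAR 20,472.37
Profit = ZAR 20,472.37 − ZAR 20,000.00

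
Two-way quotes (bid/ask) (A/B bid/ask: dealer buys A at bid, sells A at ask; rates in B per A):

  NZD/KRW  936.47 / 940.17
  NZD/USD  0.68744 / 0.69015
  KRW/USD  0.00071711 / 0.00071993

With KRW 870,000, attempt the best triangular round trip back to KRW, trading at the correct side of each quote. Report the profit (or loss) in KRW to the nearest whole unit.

Best loop KRW → NZD → USD → KRW:
KRW 870,000 ÷ 940.17 (buy NZD at ask) = NZD 925.36
NZD 925.36 × 0.68744 (sell NZD at bid) = USD 636.13
USD 636.13 ÷ 0.00071993 (buy KRW at ask) = KRW 883,603

Net profit: KRW 13,603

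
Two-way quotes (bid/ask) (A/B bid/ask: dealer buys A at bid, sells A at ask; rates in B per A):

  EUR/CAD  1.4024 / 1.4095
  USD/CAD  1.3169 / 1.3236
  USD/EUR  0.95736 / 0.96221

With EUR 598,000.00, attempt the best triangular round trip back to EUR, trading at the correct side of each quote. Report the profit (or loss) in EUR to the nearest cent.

Net profit: EUR 8,584.92

Best loop EUR → CAD → USD → EUR:
EUR 598,000.00 × 1.4024 (sell EUR at bid) = CAD 838,635.20
CAD 838,635.20 ÷ 1.3236 (buy USD at ask) = USD 633,601.69
USD 633,601.69 × 0.95736 (sell USD at bid) = EUR 606,584.92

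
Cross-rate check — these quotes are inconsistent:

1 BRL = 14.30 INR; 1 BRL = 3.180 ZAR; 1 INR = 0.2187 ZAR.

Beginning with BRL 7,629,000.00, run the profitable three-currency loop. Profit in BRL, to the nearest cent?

Profit: BRL 128,287.98

Profitable loop is BRL → ZAR → INR → BRL:
BRL 7,629,000.00 × 3.180 = ZAR 24,260,220.00
ZAR 24,260,220.00 ÷ 0.2187 = INR 110,929,218.11
INR 110,929,218.11 ÷ 14.30 = BRL 7,757,287.98
Profit = BRL 7,757,287.98 − BRL 7,629,000.00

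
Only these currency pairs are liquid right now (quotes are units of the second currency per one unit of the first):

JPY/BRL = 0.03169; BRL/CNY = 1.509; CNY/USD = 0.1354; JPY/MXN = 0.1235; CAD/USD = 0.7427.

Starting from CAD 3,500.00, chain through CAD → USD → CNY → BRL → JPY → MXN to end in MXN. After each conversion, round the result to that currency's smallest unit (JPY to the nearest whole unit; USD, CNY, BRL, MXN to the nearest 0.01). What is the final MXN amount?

MXN 49,581.30

CAD 3,500.00 × 0.7427 = USD 2,599.45
USD 2,599.45 ÷ 0.1354 = CNY 19,198.30
CNY 19,198.30 ÷ 1.509 = BRL 12,722.53
BRL 12,722.53 ÷ 0.03169 = JPY 401,468
JPY 401,468 × 0.1235 = MXN 49,581.30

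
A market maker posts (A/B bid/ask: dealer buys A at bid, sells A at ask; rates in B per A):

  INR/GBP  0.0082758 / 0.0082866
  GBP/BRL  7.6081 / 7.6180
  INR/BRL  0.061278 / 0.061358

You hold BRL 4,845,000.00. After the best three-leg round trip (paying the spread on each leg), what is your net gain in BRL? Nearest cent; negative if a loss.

Best loop BRL → INR → GBP → BRL:
BRL 4,845,000.00 ÷ 0.061358 (buy INR at ask) = INR 78,962,808.44
INR 78,962,808.44 × 0.0082758 (sell INR at bid) = GBP 653,480.41
GBP 653,480.41 × 7.6081 (sell GBP at bid) = BRL 4,971,744.31

Net profit: BRL 126,744.31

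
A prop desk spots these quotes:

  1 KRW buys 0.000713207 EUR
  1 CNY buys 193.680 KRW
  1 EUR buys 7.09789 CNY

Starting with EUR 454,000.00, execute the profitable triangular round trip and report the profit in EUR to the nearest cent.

Profit: EUR 9,048.22

Profitable loop is EUR → KRW → CNY → EUR:
EUR 454,000.00 ÷ 0.000713207 = KRW 636,561,335
KRW 636,561,335 ÷ 193.680 = CNY 3,286,665.30
CNY 3,286,665.30 ÷ 7.09789 = EUR 463,048.22
Profit = EUR 463,048.22 − EUR 454,000.00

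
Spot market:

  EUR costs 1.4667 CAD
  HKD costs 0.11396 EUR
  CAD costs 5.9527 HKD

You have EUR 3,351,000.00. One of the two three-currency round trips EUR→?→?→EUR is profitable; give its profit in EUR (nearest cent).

Profit: EUR 16,958.25

Profitable loop is EUR → HKD → CAD → EUR:
EUR 3,351,000.00 ÷ 0.11396 = HKD 29,405,054.41
HKD 29,405,054.41 ÷ 5.9527 = CAD 4,939,784.37
CAD 4,939,784.37 ÷ 1.4667 = EUR 3,367,958.25
Profit = EUR 3,367,958.25 − EUR 3,351,000.00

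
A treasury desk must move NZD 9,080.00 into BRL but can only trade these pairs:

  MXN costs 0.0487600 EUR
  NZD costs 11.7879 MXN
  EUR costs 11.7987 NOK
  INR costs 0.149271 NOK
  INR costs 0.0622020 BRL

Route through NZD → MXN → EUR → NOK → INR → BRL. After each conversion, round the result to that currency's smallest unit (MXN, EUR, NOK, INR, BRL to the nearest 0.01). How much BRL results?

NZD 9,080.00 × 11.7879 = MXN 107,034.13
MXN 107,034.13 × 0.0487600 = EUR 5,218.98
EUR 5,218.98 × 11.7987 = NOK 61,577.18
NOK 61,577.18 ÷ 0.149271 = INR 412,519.38
INR 412,519.38 × 0.0622020 = BRL 25,659.53

BRL 25,659.53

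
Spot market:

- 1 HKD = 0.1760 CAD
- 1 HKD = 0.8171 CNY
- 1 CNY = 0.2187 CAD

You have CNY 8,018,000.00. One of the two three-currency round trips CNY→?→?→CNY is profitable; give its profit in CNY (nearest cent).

Profitable loop is CNY → CAD → HKD → CNY:
CNY 8,018,000.00 × 0.2187 = CAD 1,753,536.60
CAD 1,753,536.60 ÷ 0.1760 = HKD 9,963,276.14
HKD 9,963,276.14 × 0.8171 = CNY 8,140,992.93
Profit = CNY 8,140,992.93 − CNY 8,018,000.00

Profit: CNY 122,992.93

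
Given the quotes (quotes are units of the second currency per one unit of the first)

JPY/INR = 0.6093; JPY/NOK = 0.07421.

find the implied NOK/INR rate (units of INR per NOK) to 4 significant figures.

NOK/INR = 8.210

1 NOK ÷ 0.07421 = 13.4753 JPY
13.4753 JPY × 0.6093 = 8.21048 INR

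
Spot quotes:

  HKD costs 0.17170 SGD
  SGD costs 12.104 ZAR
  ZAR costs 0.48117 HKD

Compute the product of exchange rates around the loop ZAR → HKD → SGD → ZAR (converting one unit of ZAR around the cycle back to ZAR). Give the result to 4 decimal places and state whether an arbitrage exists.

Around ZAR → HKD → SGD → ZAR: 1 × 0.48117 × 0.17170 × 12.104 = 0.999995
Product ≈ 1 (deviation 0.001%, within rounding noise).

1.0000 (no arbitrage)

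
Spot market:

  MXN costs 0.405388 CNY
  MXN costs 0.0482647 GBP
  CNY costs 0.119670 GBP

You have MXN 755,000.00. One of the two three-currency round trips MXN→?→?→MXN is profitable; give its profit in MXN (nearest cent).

Profit: MXN 3,880.72

Profitable loop is MXN → CNY → GBP → MXN:
MXN 755,000.00 × 0.405388 = CNY 306,067.94
CNY 306,067.94 × 0.119670 = GBP 36,627.15
GBP 36,627.15 ÷ 0.0482647 = MXN 758,880.72
Profit = MXN 758,880.72 − MXN 755,000.00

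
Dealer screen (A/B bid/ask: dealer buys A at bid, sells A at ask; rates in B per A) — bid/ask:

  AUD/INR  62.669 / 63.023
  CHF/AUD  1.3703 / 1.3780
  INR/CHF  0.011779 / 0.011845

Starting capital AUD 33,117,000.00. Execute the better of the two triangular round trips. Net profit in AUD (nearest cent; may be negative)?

Net profit: AUD 381,690.66

Best loop AUD → INR → CHF → AUD:
AUD 33,117,000.00 × 62.669 (sell AUD at bid) = INR 2,075,409,273.00
INR 2,075,409,273.00 × 0.011779 (sell INR at bid) = CHF 24,446,245.83
CHF 24,446,245.83 × 1.3703 (sell CHF at bid) = AUD 33,498,690.66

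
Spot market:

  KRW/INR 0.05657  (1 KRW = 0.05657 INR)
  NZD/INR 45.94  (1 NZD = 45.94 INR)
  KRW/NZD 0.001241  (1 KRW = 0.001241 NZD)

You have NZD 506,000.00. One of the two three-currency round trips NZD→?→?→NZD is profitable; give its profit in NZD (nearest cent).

Profit: NZD 3,949.43

Profitable loop is NZD → INR → KRW → NZD:
NZD 506,000.00 × 45.94 = INR 23,245,640.00
INR 23,245,640.00 ÷ 0.05657 = KRW 410,918,154
KRW 410,918,154 × 0.001241 = NZD 509,949.43
Profit = NZD 509,949.43 − NZD 506,000.00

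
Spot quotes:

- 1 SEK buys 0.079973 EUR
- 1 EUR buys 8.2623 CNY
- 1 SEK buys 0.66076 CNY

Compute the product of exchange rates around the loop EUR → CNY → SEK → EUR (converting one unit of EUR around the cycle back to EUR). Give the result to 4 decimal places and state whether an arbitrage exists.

1.0000 (no arbitrage)

Around EUR → CNY → SEK → EUR: 1 × 8.2623 ÷ 0.66076 × 0.079973 = 1.000001
Product ≈ 1 (deviation 0.000%, within rounding noise).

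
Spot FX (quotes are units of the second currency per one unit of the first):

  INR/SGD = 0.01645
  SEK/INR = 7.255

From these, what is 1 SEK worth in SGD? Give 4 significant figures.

1 SEK × 7.255 = 7.255 INR
7.255 INR × 0.01645 = 0.119345 SGD

SEK/SGD = 0.1193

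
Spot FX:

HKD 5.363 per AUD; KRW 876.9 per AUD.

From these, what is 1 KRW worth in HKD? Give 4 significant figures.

1 KRW ÷ 876.9 = 0.00114038 AUD
0.00114038 AUD × 5.363 = 0.00611586 HKD

KRW/HKD = 0.006116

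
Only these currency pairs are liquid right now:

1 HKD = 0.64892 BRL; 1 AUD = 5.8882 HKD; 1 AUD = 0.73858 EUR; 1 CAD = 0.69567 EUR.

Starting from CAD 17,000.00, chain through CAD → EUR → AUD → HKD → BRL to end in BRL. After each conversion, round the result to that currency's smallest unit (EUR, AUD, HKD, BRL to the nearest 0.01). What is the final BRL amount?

CAD 17,000.00 × 0.69567 = EUR 11,826.39
EUR 11,826.39 ÷ 0.73858 = AUD 16,012.33
AUD 16,012.33 × 5.8882 = HKD 94,283.80
HKD 94,283.80 × 0.64892 = BRL 61,182.64

BRL 61,182.64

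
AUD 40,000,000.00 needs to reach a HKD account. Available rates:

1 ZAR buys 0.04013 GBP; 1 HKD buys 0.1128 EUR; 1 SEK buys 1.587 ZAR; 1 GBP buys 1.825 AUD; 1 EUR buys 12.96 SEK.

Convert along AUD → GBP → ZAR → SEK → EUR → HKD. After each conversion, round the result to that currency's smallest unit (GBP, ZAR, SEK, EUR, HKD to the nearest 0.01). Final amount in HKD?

HKD 235,416,519.68

AUD 40,000,000.00 ÷ 1.825 = GBP 21,917,808.22
GBP 21,917,808.22 ÷ 0.04013 = ZAR 546,170,152.50
ZAR 546,170,152.50 ÷ 1.587 = SEK 344,152,585.07
SEK 344,152,585.07 ÷ 12.96 = EUR 26,554,983.42
EUR 26,554,983.42 ÷ 0.1128 = HKD 235,416,519.68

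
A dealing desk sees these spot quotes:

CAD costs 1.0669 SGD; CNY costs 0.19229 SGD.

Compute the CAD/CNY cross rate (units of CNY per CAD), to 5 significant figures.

CAD/CNY = 5.5484

1 CAD × 1.0669 = 1.0669 SGD
1.0669 SGD ÷ 0.19229 = 5.54839 CNY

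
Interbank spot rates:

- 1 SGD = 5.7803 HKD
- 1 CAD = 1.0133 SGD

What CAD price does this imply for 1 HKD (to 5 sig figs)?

HKD/CAD = 0.17073

1 HKD ÷ 5.7803 = 0.173001 SGD
0.173001 SGD ÷ 1.0133 = 0.170731 CAD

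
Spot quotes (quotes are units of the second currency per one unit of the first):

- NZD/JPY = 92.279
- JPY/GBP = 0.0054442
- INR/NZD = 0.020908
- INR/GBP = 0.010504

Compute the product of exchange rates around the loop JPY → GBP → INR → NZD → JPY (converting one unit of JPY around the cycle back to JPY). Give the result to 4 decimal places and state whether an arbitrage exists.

Around JPY → GBP → INR → NZD → JPY: 1 × 0.0054442 ÷ 0.010504 × 0.020908 × 92.279 = 0.999988
Product ≈ 1 (deviation 0.001%, within rounding noise).

1.0000 (no arbitrage)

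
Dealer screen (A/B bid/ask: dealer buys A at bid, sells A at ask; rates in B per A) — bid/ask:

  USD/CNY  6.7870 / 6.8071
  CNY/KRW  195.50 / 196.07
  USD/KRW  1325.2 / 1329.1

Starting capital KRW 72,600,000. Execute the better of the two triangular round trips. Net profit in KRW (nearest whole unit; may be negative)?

Net result: KRW -122,438 (no profitable arbitrage after spreads)

Best loop KRW → USD → CNY → KRW:
KRW 72,600,000 ÷ 1329.1 (buy USD at ask) = USD 54,623.43
USD 54,623.43 × 6.7870 (sell USD at bid) = CNY 370,729.22
CNY 370,729.22 × 195.50 (sell CNY at bid) = KRW 72,477,562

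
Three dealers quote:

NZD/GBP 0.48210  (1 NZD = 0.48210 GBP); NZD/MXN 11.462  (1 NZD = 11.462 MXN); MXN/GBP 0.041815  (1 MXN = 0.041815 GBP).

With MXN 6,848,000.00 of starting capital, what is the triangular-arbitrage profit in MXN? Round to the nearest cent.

Profitable loop is MXN → NZD → GBP → MXN:
MXN 6,848,000.00 ÷ 11.462 = NZD 597,452.45
NZD 597,452.45 × 0.48210 = GBP 288,031.83
GBP 288,031.83 ÷ 0.041815 = MXN 6,888,241.71
Profit = MXN 6,888,241.71 − MXN 6,848,000.00

Profit: MXN 40,241.71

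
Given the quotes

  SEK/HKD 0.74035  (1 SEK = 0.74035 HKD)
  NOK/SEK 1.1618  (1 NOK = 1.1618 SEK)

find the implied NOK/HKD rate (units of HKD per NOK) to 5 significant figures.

NOK/HKD = 0.86014

1 NOK × 1.1618 = 1.1618 SEK
1.1618 SEK × 0.74035 = 0.860139 HKD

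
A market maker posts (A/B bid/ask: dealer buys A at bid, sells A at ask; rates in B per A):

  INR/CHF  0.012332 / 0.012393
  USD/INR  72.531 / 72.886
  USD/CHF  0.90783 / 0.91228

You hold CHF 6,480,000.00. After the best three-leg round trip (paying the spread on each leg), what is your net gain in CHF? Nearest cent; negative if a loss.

Net profit: CHF 32,668.45

Best loop CHF → INR → USD → CHF:
CHF 6,480,000.00 ÷ 0.012393 (buy INR at ask) = INR 522,875,816.99
INR 522,875,816.99 ÷ 72.886 (buy USD at ask) = USD 7,173,885.48
USD 7,173,885.48 × 0.90783 (sell USD at bid) = CHF 6,512,668.45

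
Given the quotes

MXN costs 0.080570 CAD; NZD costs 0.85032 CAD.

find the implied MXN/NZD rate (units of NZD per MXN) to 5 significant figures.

1 MXN × 0.080570 = 0.08057 CAD
0.08057 CAD ÷ 0.85032 = 0.0947526 NZD

MXN/NZD = 0.094753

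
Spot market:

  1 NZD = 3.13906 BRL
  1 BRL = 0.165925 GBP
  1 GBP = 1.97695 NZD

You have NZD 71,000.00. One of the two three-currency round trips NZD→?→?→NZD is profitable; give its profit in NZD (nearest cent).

Profitable loop is NZD → BRL → GBP → NZD:
NZD 71,000.00 × 3.13906 = BRL 222,873.26
BRL 222,873.26 × 0.165925 = GBP 36,980.25
GBP 36,980.25 × 1.97695 = NZD 73,108.10
Profit = NZD 73,108.10 − NZD 71,000.00

Profit: NZD 2,108.10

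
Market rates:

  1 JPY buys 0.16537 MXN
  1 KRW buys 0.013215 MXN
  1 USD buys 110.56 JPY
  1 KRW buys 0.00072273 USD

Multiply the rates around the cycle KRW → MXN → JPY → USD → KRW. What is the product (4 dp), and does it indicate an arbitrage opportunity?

1.0001 (no arbitrage)

Around KRW → MXN → JPY → USD → KRW: 1 × 0.013215 ÷ 0.16537 ÷ 110.56 ÷ 0.00072273 = 1.000084
Product ≈ 1 (deviation 0.008%, within rounding noise).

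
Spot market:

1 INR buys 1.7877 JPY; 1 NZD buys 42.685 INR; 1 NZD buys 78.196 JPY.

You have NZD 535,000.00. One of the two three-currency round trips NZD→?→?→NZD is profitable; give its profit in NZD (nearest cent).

Profit: NZD 13,237.07

Profitable loop is NZD → JPY → INR → NZD:
NZD 535,000.00 × 78.196 = JPY 41,834,860
JPY 41,834,860 ÷ 1.7877 = INR 23,401,499.13
INR 23,401,499.13 ÷ 42.685 = NZD 548,237.07
Profit = NZD 548,237.07 − NZD 535,000.00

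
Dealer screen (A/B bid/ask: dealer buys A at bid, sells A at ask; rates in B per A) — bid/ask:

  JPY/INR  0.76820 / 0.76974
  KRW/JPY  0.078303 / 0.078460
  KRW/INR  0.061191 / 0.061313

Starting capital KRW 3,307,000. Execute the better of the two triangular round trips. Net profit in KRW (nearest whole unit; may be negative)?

Net profit: KRW 43,652

Best loop KRW → INR → JPY → KRW:
KRW 3,307,000 × 0.061191 (sell KRW at bid) = INR 202,358.64
INR 202,358.64 ÷ 0.76974 (buy JPY at ask) = JPY 262,892
JPY 262,892 ÷ 0.078460 (buy KRW at ask) = KRW 3,350,652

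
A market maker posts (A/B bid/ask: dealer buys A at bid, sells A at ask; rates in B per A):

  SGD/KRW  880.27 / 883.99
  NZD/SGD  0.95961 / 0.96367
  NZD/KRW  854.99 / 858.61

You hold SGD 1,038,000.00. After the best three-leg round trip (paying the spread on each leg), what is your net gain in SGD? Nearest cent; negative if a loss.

Best loop SGD → NZD → KRW → SGD:
SGD 1,038,000.00 ÷ 0.96367 (buy NZD at ask) = NZD 1,077,132.21
NZD 1,077,132.21 × 854.99 (sell NZD at bid) = KRW 920,937,271
KRW 920,937,271 ÷ 883.99 (buy SGD at ask) = SGD 1,041,796.03

Net profit: SGD 3,796.03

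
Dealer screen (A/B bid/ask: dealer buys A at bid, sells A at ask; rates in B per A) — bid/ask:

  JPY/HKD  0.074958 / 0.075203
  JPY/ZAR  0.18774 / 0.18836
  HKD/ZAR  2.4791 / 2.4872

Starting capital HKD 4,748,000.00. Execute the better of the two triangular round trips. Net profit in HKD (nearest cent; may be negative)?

Net profit: HKD 17,644.57

Best loop HKD → JPY → ZAR → HKD:
HKD 4,748,000.00 ÷ 0.075203 (buy JPY at ask) = JPY 63,135,779
JPY 63,135,779 × 0.18774 (sell JPY at bid) = ZAR 11,853,111.18
ZAR 11,853,111.18 ÷ 2.4872 (buy HKD at ask) = HKD 4,765,644.57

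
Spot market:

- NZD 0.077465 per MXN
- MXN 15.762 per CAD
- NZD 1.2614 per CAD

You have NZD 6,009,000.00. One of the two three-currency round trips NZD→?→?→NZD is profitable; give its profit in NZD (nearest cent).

Profitable loop is NZD → MXN → CAD → NZD:
NZD 6,009,000.00 ÷ 0.077465 = MXN 77,570,515.72
MXN 77,570,515.72 ÷ 15.762 = CAD 4,921,362.50
CAD 4,921,362.50 × 1.2614 = NZD 6,207,806.66
Profit = NZD 6,207,806.66 − NZD 6,009,000.00

Profit: NZD 198,806.66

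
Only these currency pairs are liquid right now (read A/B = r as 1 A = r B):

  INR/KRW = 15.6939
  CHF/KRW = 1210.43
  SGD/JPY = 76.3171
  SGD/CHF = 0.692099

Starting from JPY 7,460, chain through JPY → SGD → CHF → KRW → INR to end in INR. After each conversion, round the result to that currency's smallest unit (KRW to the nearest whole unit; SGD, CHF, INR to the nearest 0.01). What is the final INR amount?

JPY 7,460 ÷ 76.3171 = SGD 97.75
SGD 97.75 × 0.692099 = CHF 67.65
CHF 67.65 × 1210.43 = KRW 81,886
KRW 81,886 ÷ 15.6939 = INR 5,217.70

INR 5,217.70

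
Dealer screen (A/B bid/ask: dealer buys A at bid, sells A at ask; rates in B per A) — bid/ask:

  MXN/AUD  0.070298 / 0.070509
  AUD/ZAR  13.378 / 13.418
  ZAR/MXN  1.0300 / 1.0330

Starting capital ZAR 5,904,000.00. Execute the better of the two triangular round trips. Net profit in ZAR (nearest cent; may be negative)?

Net profit: ZAR 137,067.45

Best loop ZAR → AUD → MXN → ZAR:
ZAR 5,904,000.00 ÷ 13.418 (buy AUD at ask) = AUD 440,005.96
AUD 440,005.96 ÷ 0.070509 (buy MXN at ask) = MXN 6,240,422.67
MXN 6,240,422.67 ÷ 1.0330 (buy ZAR at ask) = ZAR 6,041,067.45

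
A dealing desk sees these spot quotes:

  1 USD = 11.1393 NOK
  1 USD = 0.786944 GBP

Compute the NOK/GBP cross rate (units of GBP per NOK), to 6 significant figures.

NOK/GBP = 0.0706457

1 NOK ÷ 11.1393 = 0.0897722 USD
0.0897722 USD × 0.786944 = 0.0706457 GBP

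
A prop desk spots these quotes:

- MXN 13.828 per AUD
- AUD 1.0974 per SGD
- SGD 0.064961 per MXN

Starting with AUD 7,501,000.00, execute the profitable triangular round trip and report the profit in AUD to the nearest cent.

Profit: AUD 108,254.98

Profitable loop is AUD → SGD → MXN → AUD:
AUD 7,501,000.00 ÷ 1.0974 = SGD 6,835,246.95
SGD 6,835,246.95 ÷ 0.064961 = MXN 105,220,777.81
MXN 105,220,777.81 ÷ 13.828 = AUD 7,609,254.98
Profit = AUD 7,609,254.98 − AUD 7,501,000.00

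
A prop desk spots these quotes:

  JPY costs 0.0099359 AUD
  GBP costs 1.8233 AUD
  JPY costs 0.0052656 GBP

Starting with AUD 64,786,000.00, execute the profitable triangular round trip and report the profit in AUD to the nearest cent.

Profitable loop is AUD → GBP → JPY → AUD:
AUD 64,786,000.00 ÷ 1.8233 = GBP 35,532,276.64
GBP 35,532,276.64 ÷ 0.0052656 = JPY 6,748,001,489
JPY 6,748,001,489 × 0.0099359 = AUD 67,047,468.00
Profit = AUD 67,047,468.00 − AUD 64,786,000.00

Profit: AUD 2,261,468.00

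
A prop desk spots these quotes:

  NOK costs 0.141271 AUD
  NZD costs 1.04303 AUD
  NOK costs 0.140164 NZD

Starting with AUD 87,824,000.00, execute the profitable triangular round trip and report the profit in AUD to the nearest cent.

Profitable loop is AUD → NOK → NZD → AUD:
AUD 87,824,000.00 ÷ 0.141271 = NOK 621,670,406.52
NOK 621,670,406.52 × 0.140164 = NZD 87,135,810.86
NZD 87,135,810.86 × 1.04303 = AUD 90,885,264.80
Profit = AUD 90,885,264.80 − AUD 87,824,000.00

Profit: AUD 3,061,264.80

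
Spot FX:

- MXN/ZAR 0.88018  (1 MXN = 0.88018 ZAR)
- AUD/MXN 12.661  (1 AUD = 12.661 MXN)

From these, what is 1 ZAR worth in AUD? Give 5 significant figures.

ZAR/AUD = 0.089735

1 ZAR ÷ 0.88018 = 1.13613 MXN
1.13613 MXN ÷ 12.661 = 0.0897347 AUD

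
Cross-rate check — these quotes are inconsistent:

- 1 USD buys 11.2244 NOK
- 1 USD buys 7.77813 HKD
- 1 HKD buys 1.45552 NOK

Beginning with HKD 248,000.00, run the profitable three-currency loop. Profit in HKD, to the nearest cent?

Profit: HKD 2,139.29

Profitable loop is HKD → NOK → USD → HKD:
HKD 248,000.00 × 1.45552 = NOK 360,968.96
NOK 360,968.96 ÷ 11.2244 = USD 32,159.31
USD 32,159.31 × 7.77813 = HKD 250,139.29
Profit = HKD 250,139.29 − HKD 248,000.00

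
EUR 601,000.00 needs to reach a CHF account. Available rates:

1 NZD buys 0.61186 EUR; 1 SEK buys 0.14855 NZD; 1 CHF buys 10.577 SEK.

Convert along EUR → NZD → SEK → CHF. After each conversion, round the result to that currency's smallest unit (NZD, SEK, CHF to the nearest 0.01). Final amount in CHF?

CHF 625,154.34

EUR 601,000.00 ÷ 0.61186 = NZD 982,250.84
NZD 982,250.84 ÷ 0.14855 = SEK 6,612,257.42
SEK 6,612,257.42 ÷ 10.577 = CHF 625,154.34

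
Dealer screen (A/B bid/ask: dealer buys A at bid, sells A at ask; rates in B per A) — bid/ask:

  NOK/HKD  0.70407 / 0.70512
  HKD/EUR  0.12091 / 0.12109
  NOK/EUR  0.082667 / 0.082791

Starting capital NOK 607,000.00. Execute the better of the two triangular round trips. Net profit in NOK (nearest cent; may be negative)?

Net profit: NOK 17,142.31

Best loop NOK → HKD → EUR → NOK:
NOK 607,000.00 × 0.70407 (sell NOK at bid) = HKD 427,370.49
HKD 427,370.49 × 0.12091 (sell HKD at bid) = EUR 51,673.37
EUR 51,673.37 ÷ 0.082791 (buy NOK at ask) = NOK 624,142.31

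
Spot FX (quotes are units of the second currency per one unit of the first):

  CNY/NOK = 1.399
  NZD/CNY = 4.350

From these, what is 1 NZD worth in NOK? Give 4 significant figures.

NZD/NOK = 6.086

1 NZD × 4.350 = 4.35 CNY
4.35 CNY × 1.399 = 6.08565 NOK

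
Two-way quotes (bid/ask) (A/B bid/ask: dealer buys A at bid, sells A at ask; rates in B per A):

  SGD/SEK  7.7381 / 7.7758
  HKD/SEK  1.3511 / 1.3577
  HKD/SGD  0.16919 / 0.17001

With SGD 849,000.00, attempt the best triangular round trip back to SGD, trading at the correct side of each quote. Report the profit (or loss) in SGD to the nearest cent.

Net profit: SGD 18,712.06

Best loop SGD → HKD → SEK → SGD:
SGD 849,000.00 ÷ 0.17001 (buy HKD at ask) = HKD 4,993,823.89
HKD 4,993,823.89 × 1.3511 (sell HKD at bid) = SEK 6,747,155.46
SEK 6,747,155.46 ÷ 7.7758 (buy SGD at ask) = SGD 867,712.06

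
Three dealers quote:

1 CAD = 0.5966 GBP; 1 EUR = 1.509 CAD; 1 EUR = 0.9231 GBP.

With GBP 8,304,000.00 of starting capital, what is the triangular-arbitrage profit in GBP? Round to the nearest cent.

Profitable loop is GBP → CAD → EUR → GBP:
GBP 8,304,000.00 ÷ 0.5966 = CAD 13,918,873.62
CAD 13,918,873.62 ÷ 1.509 = EUR 9,223,905.64
EUR 9,223,905.64 × 0.9231 = GBP 8,514,587.30
Profit = GBP 8,514,587.30 − GBP 8,304,000.00

Profit: GBP 210,587.30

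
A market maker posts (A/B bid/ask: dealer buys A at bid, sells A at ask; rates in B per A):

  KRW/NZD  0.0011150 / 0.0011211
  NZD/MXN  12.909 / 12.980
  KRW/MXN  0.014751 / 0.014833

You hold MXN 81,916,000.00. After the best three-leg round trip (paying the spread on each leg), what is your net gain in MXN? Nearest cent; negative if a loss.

Net profit: MXN 1,120,905.34

Best loop MXN → NZD → KRW → MXN:
MXN 81,916,000.00 ÷ 12.980 (buy NZD at ask) = NZD 6,310,939.91
NZD 6,310,939.91 ÷ 0.0011211 (buy KRW at ask) = KRW 5,629,239,058
KRW 5,629,239,058 × 0.014751 (sell KRW at bid) = MXN 83,036,905.34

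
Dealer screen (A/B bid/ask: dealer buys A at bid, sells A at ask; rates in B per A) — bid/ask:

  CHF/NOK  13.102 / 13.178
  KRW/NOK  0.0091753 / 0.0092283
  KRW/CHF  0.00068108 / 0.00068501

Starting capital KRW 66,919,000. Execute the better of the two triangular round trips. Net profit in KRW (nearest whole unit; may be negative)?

Net profit: KRW 1,098,913

Best loop KRW → NOK → CHF → KRW:
KRW 66,919,000 × 0.0091753 (sell KRW at bid) = NOK 614,001.90
NOK 614,001.90 ÷ 13.178 (buy CHF at ask) = CHF 46,592.95
CHF 46,592.95 ÷ 0.00068501 (buy KRW at ask) = KRW 68,017,913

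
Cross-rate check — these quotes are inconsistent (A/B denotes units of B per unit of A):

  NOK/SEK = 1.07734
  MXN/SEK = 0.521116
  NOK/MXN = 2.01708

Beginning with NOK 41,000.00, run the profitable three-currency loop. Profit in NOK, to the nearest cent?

Profit: NOK 1,022.23

Profitable loop is NOK → SEK → MXN → NOK:
NOK 41,000.00 × 1.07734 = SEK 44,170.94
SEK 44,170.94 ÷ 0.521116 = MXN 84,762.20
MXN 84,762.20 ÷ 2.01708 = NOK 42,022.23
Profit = NOK 42,022.23 − NOK 41,000.00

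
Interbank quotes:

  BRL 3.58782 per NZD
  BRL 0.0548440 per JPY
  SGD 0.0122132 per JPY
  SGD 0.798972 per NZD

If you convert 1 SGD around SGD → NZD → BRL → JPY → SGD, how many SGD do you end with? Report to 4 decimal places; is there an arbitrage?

1.0000 (no arbitrage)

Around SGD → NZD → BRL → JPY → SGD: 1 ÷ 0.798972 × 3.58782 ÷ 0.0548440 × 0.0122132 = 0.999999
Product ≈ 1 (deviation 0.000%, within rounding noise).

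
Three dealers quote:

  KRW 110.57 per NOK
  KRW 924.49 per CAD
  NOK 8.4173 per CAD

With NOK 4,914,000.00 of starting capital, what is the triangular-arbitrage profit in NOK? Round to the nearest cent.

Profitable loop is NOK → KRW → CAD → NOK:
NOK 4,914,000.00 × 110.57 = KRW 543,340,980
KRW 543,340,980 ÷ 924.49 = CAD 587,719.69
CAD 587,719.69 × 8.4173 = NOK 4,947,012.98
Profit = NOK 4,947,012.98 − NOK 4,914,000.00

Profit: NOK 33,012.98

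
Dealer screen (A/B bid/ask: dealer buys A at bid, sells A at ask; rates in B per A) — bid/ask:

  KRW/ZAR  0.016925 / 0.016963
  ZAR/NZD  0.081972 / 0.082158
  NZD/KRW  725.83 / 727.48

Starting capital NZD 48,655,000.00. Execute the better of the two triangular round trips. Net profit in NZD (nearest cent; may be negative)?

Best loop NZD → KRW → ZAR → NZD:
NZD 48,655,000.00 × 725.83 (sell NZD at bid) = KRW 35,315,258,650
KRW 35,315,258,650 × 0.016925 (sell KRW at bid) = ZAR 597,710,752.65
ZAR 597,710,752.65 × 0.081972 (sell ZAR at bid) = NZD 48,995,545.82

Net profit: NZD 340,545.82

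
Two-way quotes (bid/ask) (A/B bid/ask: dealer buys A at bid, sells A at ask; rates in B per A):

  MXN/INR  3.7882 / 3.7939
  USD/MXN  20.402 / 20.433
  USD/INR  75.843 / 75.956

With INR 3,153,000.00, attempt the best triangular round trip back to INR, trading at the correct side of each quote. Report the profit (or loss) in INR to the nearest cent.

Best loop INR → USD → MXN → INR:
INR 3,153,000.00 ÷ 75.956 (buy USD at ask) = USD 41,510.87
USD 41,510.87 × 20.402 (sell USD at bid) = MXN 846,904.87
MXN 846,904.87 × 3.7882 (sell MXN at bid) = INR 3,208,245.01

Net profit: INR 55,245.01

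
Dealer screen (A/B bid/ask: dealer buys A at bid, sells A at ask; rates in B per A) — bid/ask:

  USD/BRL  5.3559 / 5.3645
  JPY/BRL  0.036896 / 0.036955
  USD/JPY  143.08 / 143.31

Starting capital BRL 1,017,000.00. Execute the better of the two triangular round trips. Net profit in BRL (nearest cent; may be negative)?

Net profit: BRL 11,498.61

Best loop BRL → JPY → USD → BRL:
BRL 1,017,000.00 ÷ 0.036955 (buy JPY at ask) = JPY 27,519,957
JPY 27,519,957 ÷ 143.31 (buy USD at ask) = USD 192,030.96
USD 192,030.96 × 5.3559 (sell USD at bid) = BRL 1,028,498.61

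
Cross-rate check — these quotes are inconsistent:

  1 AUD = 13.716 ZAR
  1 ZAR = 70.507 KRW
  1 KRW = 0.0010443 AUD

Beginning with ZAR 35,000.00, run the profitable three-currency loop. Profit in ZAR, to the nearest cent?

Profit: ZAR 347.04

Profitable loop is ZAR → KRW → AUD → ZAR:
ZAR 35,000.00 × 70.507 = KRW 2,467,745
KRW 2,467,745 × 0.0010443 = AUD 2,577.07
AUD 2,577.07 × 13.716 = ZAR 35,347.04
Profit = ZAR 35,347.04 − ZAR 35,000.00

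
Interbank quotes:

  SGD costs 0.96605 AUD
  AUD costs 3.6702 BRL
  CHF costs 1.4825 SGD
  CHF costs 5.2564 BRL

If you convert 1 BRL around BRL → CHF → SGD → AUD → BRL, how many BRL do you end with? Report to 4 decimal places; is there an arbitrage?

Around BRL → CHF → SGD → AUD → BRL: 1 ÷ 5.2564 × 1.4825 × 0.96605 × 3.6702 = 0.999990
Product ≈ 1 (deviation 0.001%, within rounding noise).

1.0000 (no arbitrage)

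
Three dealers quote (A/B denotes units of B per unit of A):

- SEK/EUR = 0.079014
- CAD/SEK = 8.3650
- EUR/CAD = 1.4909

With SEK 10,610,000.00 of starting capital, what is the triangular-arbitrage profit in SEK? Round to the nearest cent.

Profit: SEK 157,053.62

Profitable loop is SEK → CAD → EUR → SEK:
SEK 10,610,000.00 ÷ 8.3650 = CAD 1,268,380.16
CAD 1,268,380.16 ÷ 1.4909 = EUR 850,747.97
EUR 850,747.97 ÷ 0.079014 = SEK 10,767,053.62
Profit = SEK 10,767,053.62 − SEK 10,610,000.00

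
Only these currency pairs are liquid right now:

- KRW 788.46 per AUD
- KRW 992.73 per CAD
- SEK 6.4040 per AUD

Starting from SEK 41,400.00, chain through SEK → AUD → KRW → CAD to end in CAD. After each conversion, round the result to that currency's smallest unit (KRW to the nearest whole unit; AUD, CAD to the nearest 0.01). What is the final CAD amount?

SEK 41,400.00 ÷ 6.4040 = AUD 6,464.71
AUD 6,464.71 × 788.46 = KRW 5,097,165
KRW 5,097,165 ÷ 992.73 = CAD 5,134.49

CAD 5,134.49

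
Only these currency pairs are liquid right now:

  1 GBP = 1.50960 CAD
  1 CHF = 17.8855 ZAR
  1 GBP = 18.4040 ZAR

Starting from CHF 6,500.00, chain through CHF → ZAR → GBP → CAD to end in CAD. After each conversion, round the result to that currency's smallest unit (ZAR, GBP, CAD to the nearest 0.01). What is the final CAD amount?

CAD 9,535.95

CHF 6,500.00 × 17.8855 = ZAR 116,255.75
ZAR 116,255.75 ÷ 18.4040 = GBP 6,316.87
GBP 6,316.87 × 1.50960 = CAD 9,535.95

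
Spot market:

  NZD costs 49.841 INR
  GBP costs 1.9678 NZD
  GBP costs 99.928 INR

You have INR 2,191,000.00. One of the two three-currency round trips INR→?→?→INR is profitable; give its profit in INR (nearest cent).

Profitable loop is INR → NZD → GBP → INR:
INR 2,191,000.00 ÷ 49.841 = NZD 43,959.79
NZD 43,959.79 ÷ 1.9678 = GBP 22,339.56
GBP 22,339.56 × 99.928 = INR 2,232,347.85
Profit = INR 2,232,347.85 − INR 2,191,000.00

Profit: INR 41,347.85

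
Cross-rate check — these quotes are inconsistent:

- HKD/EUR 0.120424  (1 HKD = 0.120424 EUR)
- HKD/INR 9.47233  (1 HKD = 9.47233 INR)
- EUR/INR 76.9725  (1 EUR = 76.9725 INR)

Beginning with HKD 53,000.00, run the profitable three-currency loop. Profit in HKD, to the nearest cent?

Profit: HKD 1,160.67

Profitable loop is HKD → INR → EUR → HKD:
HKD 53,000.00 × 9.47233 = INR 502,033.49
INR 502,033.49 ÷ 76.9725 = EUR 6,522.24
EUR 6,522.24 ÷ 0.120424 = HKD 54,160.67
Profit = HKD 54,160.67 − HKD 53,000.00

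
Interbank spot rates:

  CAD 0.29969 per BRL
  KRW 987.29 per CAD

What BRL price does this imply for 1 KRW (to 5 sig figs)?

KRW/BRL = 0.0033797

1 KRW ÷ 987.29 = 0.00101287 CAD
0.00101287 CAD ÷ 0.29969 = 0.00337974 BRL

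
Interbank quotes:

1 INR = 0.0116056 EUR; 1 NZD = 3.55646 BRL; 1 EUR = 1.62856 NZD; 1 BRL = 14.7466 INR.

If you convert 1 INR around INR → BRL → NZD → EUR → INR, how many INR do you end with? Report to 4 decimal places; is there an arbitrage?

1.0088 (arbitrage exists)

Around INR → BRL → NZD → EUR → INR: 1 ÷ 14.7466 ÷ 3.55646 ÷ 1.62856 ÷ 0.0116056 = 1.008832
Product > 1; profitable direction is INR → BRL → NZD → EUR → INR.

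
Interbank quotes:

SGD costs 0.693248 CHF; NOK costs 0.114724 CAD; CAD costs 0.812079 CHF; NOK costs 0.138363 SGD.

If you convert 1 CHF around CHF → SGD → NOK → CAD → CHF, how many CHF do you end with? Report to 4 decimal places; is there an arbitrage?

0.9713 (arbitrage exists)

Around CHF → SGD → NOK → CAD → CHF: 1 ÷ 0.693248 ÷ 0.138363 × 0.114724 × 0.812079 = 0.971279
Product < 1; profitable direction is CHF → CAD → NOK → SGD → CHF.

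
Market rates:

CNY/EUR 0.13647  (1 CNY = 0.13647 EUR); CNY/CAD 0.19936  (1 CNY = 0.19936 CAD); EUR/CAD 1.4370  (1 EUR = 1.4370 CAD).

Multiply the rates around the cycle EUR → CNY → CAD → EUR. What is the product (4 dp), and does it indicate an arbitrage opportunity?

1.0166 (arbitrage exists)

Around EUR → CNY → CAD → EUR: 1 ÷ 0.13647 × 0.19936 ÷ 1.4370 = 1.016586
Product > 1; profitable direction is EUR → CNY → CAD → EUR.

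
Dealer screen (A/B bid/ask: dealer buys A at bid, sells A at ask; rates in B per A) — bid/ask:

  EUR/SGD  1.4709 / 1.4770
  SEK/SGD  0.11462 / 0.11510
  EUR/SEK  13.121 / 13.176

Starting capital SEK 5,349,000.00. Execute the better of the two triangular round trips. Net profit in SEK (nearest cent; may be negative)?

Net profit: SEK 97,524.26

Best loop SEK → SGD → EUR → SEK:
SEK 5,349,000.00 × 0.11462 (sell SEK at bid) = SGD 613,102.38
SGD 613,102.38 ÷ 1.4770 (buy EUR at ask) = EUR 415,099.78
EUR 415,099.78 × 13.121 (sell EUR at bid) = SEK 5,446,524.26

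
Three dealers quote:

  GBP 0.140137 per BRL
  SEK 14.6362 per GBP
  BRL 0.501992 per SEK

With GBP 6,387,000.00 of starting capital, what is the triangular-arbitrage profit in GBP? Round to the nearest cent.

Profitable loop is GBP → SEK → BRL → GBP:
GBP 6,387,000.00 × 14.6362 = SEK 93,481,409.40
SEK 93,481,409.40 × 0.501992 = BRL 46,926,919.67
BRL 46,926,919.67 × 0.140137 = GBP 6,576,197.74
Profit = GBP 6,576,197.74 − GBP 6,387,000.00

Profit: GBP 189,197.74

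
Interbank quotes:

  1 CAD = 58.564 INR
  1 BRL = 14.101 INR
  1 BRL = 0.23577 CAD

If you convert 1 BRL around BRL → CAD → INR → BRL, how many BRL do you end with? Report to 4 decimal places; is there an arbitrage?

0.9792 (arbitrage exists)

Around BRL → CAD → INR → BRL: 1 × 0.23577 × 58.564 ÷ 14.101 = 0.979195
Product < 1; profitable direction is BRL → INR → CAD → BRL.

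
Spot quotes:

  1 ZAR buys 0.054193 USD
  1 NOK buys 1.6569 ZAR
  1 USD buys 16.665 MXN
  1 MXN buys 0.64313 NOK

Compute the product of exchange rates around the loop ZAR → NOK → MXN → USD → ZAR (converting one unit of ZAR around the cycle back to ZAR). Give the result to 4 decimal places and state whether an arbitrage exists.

1.0391 (arbitrage exists)

Around ZAR → NOK → MXN → USD → ZAR: 1 ÷ 1.6569 ÷ 0.64313 ÷ 16.665 ÷ 0.054193 = 1.039098
Product > 1; profitable direction is ZAR → NOK → MXN → USD → ZAR.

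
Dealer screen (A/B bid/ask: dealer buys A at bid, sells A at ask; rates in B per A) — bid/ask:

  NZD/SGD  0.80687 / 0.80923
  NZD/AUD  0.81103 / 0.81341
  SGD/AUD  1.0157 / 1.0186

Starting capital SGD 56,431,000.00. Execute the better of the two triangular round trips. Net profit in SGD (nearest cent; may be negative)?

Best loop SGD → AUD → NZD → SGD:
SGD 56,431,000.00 × 1.0157 (sell SGD at bid) = AUD 57,316,966.70
AUD 57,316,966.70 ÷ 0.81341 (buy NZD at ask) = NZD 70,465,038.17
NZD 70,465,038.17 × 0.80687 (sell NZD at bid) = SGD 56,856,125.35

Net profit: SGD 425,125.35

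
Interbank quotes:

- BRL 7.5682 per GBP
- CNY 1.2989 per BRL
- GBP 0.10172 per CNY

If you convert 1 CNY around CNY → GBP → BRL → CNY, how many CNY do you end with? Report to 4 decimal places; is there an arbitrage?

Around CNY → GBP → BRL → CNY: 1 × 0.10172 × 7.5682 × 1.2989 = 0.999942
Product ≈ 1 (deviation 0.006%, within rounding noise).

0.9999 (no arbitrage)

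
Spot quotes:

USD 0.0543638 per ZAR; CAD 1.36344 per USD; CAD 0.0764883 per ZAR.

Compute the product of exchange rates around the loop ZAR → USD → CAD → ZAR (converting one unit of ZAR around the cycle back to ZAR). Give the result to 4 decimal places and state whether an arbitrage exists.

Around ZAR → USD → CAD → ZAR: 1 × 0.0543638 × 1.36344 ÷ 0.0764883 = 0.969060
Product < 1; profitable direction is ZAR → CAD → USD → ZAR.

0.9691 (arbitrage exists)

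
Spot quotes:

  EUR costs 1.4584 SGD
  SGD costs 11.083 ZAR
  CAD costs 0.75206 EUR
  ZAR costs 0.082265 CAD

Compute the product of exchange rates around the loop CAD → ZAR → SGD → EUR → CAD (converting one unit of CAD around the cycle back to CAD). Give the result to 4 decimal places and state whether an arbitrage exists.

1.0000 (no arbitrage)

Around CAD → ZAR → SGD → EUR → CAD: 1 ÷ 0.082265 ÷ 11.083 ÷ 1.4584 ÷ 0.75206 = 0.999996
Product ≈ 1 (deviation 0.000%, within rounding noise).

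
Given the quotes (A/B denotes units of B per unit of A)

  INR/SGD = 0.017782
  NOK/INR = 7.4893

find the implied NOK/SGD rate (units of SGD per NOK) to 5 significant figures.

NOK/SGD = 0.13317

1 NOK × 7.4893 = 7.4893 INR
7.4893 INR × 0.017782 = 0.133175 SGD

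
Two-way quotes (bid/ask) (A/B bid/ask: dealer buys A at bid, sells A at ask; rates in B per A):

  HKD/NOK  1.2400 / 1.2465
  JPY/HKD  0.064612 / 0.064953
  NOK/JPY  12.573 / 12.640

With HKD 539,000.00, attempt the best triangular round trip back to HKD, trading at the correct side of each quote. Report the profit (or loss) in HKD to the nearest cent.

Net profit: HKD 3,953.39

Best loop HKD → NOK → JPY → HKD:
HKD 539,000.00 × 1.2400 (sell HKD at bid) = NOK 668,360.00
NOK 668,360.00 × 12.573 (sell NOK at bid) = JPY 8,403,290
JPY 8,403,290 × 0.064612 (sell JPY at bid) = HKD 542,953.39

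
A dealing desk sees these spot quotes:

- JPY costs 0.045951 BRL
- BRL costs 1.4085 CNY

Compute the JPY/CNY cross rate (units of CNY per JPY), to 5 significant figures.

1 JPY × 0.045951 = 0.045951 BRL
0.045951 BRL × 1.4085 = 0.064722 CNY

JPY/CNY = 0.064722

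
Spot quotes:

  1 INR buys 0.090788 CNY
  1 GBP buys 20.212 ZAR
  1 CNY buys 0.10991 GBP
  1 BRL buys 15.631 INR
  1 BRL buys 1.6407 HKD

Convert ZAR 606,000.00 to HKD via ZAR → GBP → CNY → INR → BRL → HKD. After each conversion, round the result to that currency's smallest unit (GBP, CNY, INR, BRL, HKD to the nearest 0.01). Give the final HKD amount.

ZAR 606,000.00 ÷ 20.212 = GBP 29,982.19
GBP 29,982.19 ÷ 0.10991 = CNY 272,788.55
CNY 272,788.55 ÷ 0.090788 = INR 3,004,676.28
INR 3,004,676.28 ÷ 15.631 = BRL 192,225.47
BRL 192,225.47 × 1.6407 = HKD 315,384.33

HKD 315,384.33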